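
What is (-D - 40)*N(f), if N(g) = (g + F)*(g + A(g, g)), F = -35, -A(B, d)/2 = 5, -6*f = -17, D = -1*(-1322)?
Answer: -1883873/6 ≈ -3.1398e+5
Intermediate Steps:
D = 1322
f = 17/6 (f = -⅙*(-17) = 17/6 ≈ 2.8333)
A(B, d) = -10 (A(B, d) = -2*5 = -10)
N(g) = (-35 + g)*(-10 + g) (N(g) = (g - 35)*(g - 10) = (-35 + g)*(-10 + g))
(-D - 40)*N(f) = (-1*1322 - 40)*(350 + (17/6)² - 45*17/6) = (-1322 - 40)*(350 + 289/36 - 255/2) = -1362*8299/36 = -1883873/6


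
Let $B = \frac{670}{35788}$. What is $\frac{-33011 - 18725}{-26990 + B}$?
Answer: $\frac{925763984}{482958725} \approx 1.9169$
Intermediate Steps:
$B = \frac{335}{17894}$ ($B = 670 \cdot \frac{1}{35788} = \frac{335}{17894} \approx 0.018721$)
$\frac{-33011 - 18725}{-26990 + B} = \frac{-33011 - 18725}{-26990 + \frac{335}{17894}} = - \frac{51736}{- \frac{482958725}{17894}} = \left(-51736\right) \left(- \frac{17894}{482958725}\right) = \frac{925763984}{482958725}$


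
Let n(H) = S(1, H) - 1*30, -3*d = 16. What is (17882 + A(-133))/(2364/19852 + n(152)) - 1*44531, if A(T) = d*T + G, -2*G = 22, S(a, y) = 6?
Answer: -16110218536/355563 ≈ -45309.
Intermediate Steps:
d = -16/3 (d = -⅓*16 = -16/3 ≈ -5.3333)
G = -11 (G = -½*22 = -11)
n(H) = -24 (n(H) = 6 - 1*30 = 6 - 30 = -24)
A(T) = -11 - 16*T/3 (A(T) = -16*T/3 - 11 = -11 - 16*T/3)
(17882 + A(-133))/(2364/19852 + n(152)) - 1*44531 = (17882 + (-11 - 16/3*(-133)))/(2364/19852 - 24) - 1*44531 = (17882 + (-11 + 2128/3))/(2364*(1/19852) - 24) - 44531 = (17882 + 2095/3)/(591/4963 - 24) - 44531 = 55741/(3*(-118521/4963)) - 44531 = (55741/3)*(-4963/118521) - 44531 = -276642583/355563 - 44531 = -16110218536/355563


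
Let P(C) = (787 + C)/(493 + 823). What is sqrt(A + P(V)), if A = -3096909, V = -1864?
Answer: I*sqrt(1340850462609)/658 ≈ 1759.8*I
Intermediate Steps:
P(C) = 787/1316 + C/1316 (P(C) = (787 + C)/1316 = (787 + C)*(1/1316) = 787/1316 + C/1316)
sqrt(A + P(V)) = sqrt(-3096909 + (787/1316 + (1/1316)*(-1864))) = sqrt(-3096909 + (787/1316 - 466/329)) = sqrt(-3096909 - 1077/1316) = sqrt(-4075533321/1316) = I*sqrt(1340850462609)/658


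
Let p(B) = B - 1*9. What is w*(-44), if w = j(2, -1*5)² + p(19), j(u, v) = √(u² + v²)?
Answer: -1716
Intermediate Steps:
p(B) = -9 + B (p(B) = B - 9 = -9 + B)
w = 39 (w = (√(2² + (-1*5)²))² + (-9 + 19) = (√(4 + (-5)²))² + 10 = (√(4 + 25))² + 10 = (√29)² + 10 = 29 + 10 = 39)
w*(-44) = 39*(-44) = -1716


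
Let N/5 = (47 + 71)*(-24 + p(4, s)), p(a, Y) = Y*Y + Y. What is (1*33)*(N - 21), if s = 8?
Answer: 933867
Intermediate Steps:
p(a, Y) = Y + Y**2 (p(a, Y) = Y**2 + Y = Y + Y**2)
N = 28320 (N = 5*((47 + 71)*(-24 + 8*(1 + 8))) = 5*(118*(-24 + 8*9)) = 5*(118*(-24 + 72)) = 5*(118*48) = 5*5664 = 28320)
(1*33)*(N - 21) = (1*33)*(28320 - 21) = 33*28299 = 933867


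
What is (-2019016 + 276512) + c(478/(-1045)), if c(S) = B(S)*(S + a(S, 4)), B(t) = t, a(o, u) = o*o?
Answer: -1988486407926572/1141166125 ≈ -1.7425e+6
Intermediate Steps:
a(o, u) = o**2
c(S) = S*(S + S**2)
(-2019016 + 276512) + c(478/(-1045)) = (-2019016 + 276512) + (478/(-1045))**2*(1 + 478/(-1045)) = -1742504 + (478*(-1/1045))**2*(1 + 478*(-1/1045)) = -1742504 + (-478/1045)**2*(1 - 478/1045) = -1742504 + (228484/1092025)*(567/1045) = -1742504 + 129550428/1141166125 = -1988486407926572/1141166125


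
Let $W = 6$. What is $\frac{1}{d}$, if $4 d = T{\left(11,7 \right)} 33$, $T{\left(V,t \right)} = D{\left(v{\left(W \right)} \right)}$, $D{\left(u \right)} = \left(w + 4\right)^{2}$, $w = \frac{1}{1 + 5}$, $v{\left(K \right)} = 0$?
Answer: $\frac{48}{6875} \approx 0.0069818$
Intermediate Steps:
$w = \frac{1}{6} \approx 0.16667$
$D{\left(u \right)} = \frac{625}{36}$ ($D{\left(u \right)} = \left(\frac{1}{6} + 4\right)^{2} = \left(\frac{25}{6}\right)^{2} = \frac{625}{36}$)
$T{\left(V,t \right)} = \frac{625}{36}$
$d = \frac{6875}{48}$ ($d = \frac{\frac{625}{36} \cdot 33}{4} = \frac{1}{4} \cdot \frac{6875}{12} = \frac{6875}{48} \approx 143.23$)
$\frac{1}{d} = \frac{1}{\frac{6875}{48}} = \frac{48}{6875}$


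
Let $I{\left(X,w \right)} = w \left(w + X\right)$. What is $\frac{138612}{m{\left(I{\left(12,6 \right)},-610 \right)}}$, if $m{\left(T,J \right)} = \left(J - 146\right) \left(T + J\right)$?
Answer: $\frac{11551}{31626} \approx 0.36524$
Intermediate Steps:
$I{\left(X,w \right)} = w \left(X + w\right)$
$m{\left(T,J \right)} = \left(-146 + J\right) \left(J + T\right)$
$\frac{138612}{m{\left(I{\left(12,6 \right)},-610 \right)}} = \frac{138612}{\left(-610\right)^{2} - -89060 - 146 \cdot 6 \left(12 + 6\right) - 610 \cdot 6 \left(12 + 6\right)} = \frac{138612}{372100 + 89060 - 146 \cdot 6 \cdot 18 - 610 \cdot 6 \cdot 18} = \frac{138612}{372100 + 89060 - 15768 - 65880} = \frac{138612}{379512} = 138612 \cdot \frac{1}{379512} = \frac{11551}{31626}$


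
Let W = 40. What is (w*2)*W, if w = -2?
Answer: -160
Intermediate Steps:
(w*2)*W = -2*2*40 = -4*40 = -160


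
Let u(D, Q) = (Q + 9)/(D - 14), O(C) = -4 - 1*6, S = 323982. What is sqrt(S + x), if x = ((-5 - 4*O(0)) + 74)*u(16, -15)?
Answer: sqrt(323655) ≈ 568.91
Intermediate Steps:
O(C) = -10 (O(C) = -4 - 6 = -10)
u(D, Q) = (9 + Q)/(-14 + D)
x = -327 (x = ((-5 - 4*(-10)) + 74)*((9 - 15)/(-14 + 16)) = ((-5 + 40) + 74)*(-6/2) = (35 + 74)*((1/2)*(-6)) = 109*(-3) = -327)
sqrt(S + x) = sqrt(323982 - 327) = sqrt(323655)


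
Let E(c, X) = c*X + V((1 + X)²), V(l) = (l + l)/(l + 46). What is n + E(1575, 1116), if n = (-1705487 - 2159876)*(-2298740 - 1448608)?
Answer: 18073269368705216018/1247735 ≈ 1.4485e+13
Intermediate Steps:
V(l) = 2*l/(46 + l) (V(l) = (2*l)/(46 + l) = 2*l/(46 + l))
n = 14484860307324 (n = -3865363*(-3747348) = 14484860307324)
E(c, X) = X*c + 2*(1 + X)²/(46 + (1 + X)²) (E(c, X) = c*X + 2*(1 + X)²/(46 + (1 + X)²) = X*c + 2*(1 + X)²/(46 + (1 + X)²))
n + E(1575, 1116) = 14484860307324 + (2*(1 + 1116)² + 1116*1575*(46 + (1 + 1116)²))/(46 + (1 + 1116)²) = 14484860307324 + (2*1117² + 1116*1575*(46 + 1117²))/(46 + 1117²) = 14484860307324 + (2*1247689 + 1116*1575*(46 + 1247689))/(46 + 1247689) = 14484860307324 + (2495378 + 1116*1575*1247735)/1247735 = 14484860307324 + (2495378 + 2193143809500)/1247735 = 14484860307324 + (1/1247735)*2193146304878 = 14484860307324 + 2193146304878/1247735 = 18073269368705216018/1247735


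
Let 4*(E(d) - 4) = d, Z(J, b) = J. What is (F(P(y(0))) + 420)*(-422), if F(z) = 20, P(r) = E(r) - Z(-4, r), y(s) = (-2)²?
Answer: -185680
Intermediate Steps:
E(d) = 4 + d/4
y(s) = 4
P(r) = 8 + r/4 (P(r) = (4 + r/4) - 1*(-4) = (4 + r/4) + 4 = 8 + r/4)
(F(P(y(0))) + 420)*(-422) = (20 + 420)*(-422) = 440*(-422) = -185680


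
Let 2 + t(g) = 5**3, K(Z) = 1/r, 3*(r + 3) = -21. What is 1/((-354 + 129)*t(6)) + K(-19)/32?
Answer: -5599/1771200 ≈ -0.0031611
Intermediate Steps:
r = -10 (r = -3 + (1/3)*(-21) = -3 - 7 = -10)
K(Z) = -1/10 (K(Z) = 1/(-10) = -1/10)
t(g) = 123 (t(g) = -2 + 5**3 = -2 + 125 = 123)
1/((-354 + 129)*t(6)) + K(-19)/32 = 1/((-354 + 129)*123) - 1/10/32 = (1/123)/(-225) - 1/10*1/32 = -1/225*1/123 - 1/320 = -1/27675 - 1/320 = -5599/1771200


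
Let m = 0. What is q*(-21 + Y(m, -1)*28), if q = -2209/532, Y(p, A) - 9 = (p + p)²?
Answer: -72897/76 ≈ -959.17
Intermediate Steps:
Y(p, A) = 9 + 4*p² (Y(p, A) = 9 + (p + p)² = 9 + (2*p)² = 9 + 4*p²)
q = -2209/532 (q = -2209*1/532 = -2209/532 ≈ -4.1523)
q*(-21 + Y(m, -1)*28) = -2209*(-21 + (9 + 4*0²)*28)/532 = -2209*(-21 + (9 + 4*0)*28)/532 = -2209*(-21 + (9 + 0)*28)/532 = -2209*(-21 + 9*28)/532 = -2209*(-21 + 252)/532 = -2209/532*231 = -72897/76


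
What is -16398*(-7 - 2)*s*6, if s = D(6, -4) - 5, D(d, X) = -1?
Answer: -5312952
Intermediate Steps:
s = -6 (s = -1 - 5 = -6)
-16398*(-7 - 2)*s*6 = -16398*(-7 - 2)*(-6*6) = -(-147582)*(-36) = -16398*324 = -5312952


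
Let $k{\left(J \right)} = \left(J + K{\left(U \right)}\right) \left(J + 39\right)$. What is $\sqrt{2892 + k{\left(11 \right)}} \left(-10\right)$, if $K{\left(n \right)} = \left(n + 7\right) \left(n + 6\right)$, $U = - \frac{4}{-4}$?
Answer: $- 10 \sqrt{6242} \approx -790.06$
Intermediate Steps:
$U = 1$ ($U = \left(-4\right) \left(- \frac{1}{4}\right) = 1$)
$K{\left(n \right)} = \left(6 + n\right) \left(7 + n\right)$ ($K{\left(n \right)} = \left(7 + n\right) \left(6 + n\right) = \left(6 + n\right) \left(7 + n\right)$)
$k{\left(J \right)} = \left(39 + J\right) \left(56 + J\right)$ ($k{\left(J \right)} = \left(J + \left(42 + 1^{2} + 13 \cdot 1\right)\right) \left(J + 39\right) = \left(J + \left(42 + 1 + 13\right)\right) \left(39 + J\right) = \left(J + 56\right) \left(39 + J\right) = \left(56 + J\right) \left(39 + J\right) = \left(39 + J\right) \left(56 + J\right)$)
$\sqrt{2892 + k{\left(11 \right)}} \left(-10\right) = \sqrt{2892 + \left(2184 + 11^{2} + 95 \cdot 11\right)} \left(-10\right) = \sqrt{2892 + \left(2184 + 121 + 1045\right)} \left(-10\right) = \sqrt{2892 + 3350} \left(-10\right) = \sqrt{6242} \left(-10\right) = - 10 \sqrt{6242}$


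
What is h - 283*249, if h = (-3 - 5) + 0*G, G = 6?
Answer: -70475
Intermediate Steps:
h = -8 (h = (-3 - 5) + 0*6 = -8 + 0 = -8)
h - 283*249 = -8 - 283*249 = -8 - 70467 = -70475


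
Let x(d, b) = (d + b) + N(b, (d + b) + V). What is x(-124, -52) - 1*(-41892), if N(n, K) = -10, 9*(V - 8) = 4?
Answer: 41706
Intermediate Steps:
V = 76/9 (V = 8 + (1/9)*4 = 8 + 4/9 = 76/9 ≈ 8.4444)
x(d, b) = -10 + b + d (x(d, b) = (d + b) - 10 = (b + d) - 10 = -10 + b + d)
x(-124, -52) - 1*(-41892) = (-10 - 52 - 124) - 1*(-41892) = -186 + 41892 = 41706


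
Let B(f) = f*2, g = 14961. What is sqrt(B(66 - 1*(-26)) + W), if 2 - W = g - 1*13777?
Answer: I*sqrt(998) ≈ 31.591*I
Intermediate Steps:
B(f) = 2*f
W = -1182 (W = 2 - (14961 - 1*13777) = 2 - (14961 - 13777) = 2 - 1*1184 = 2 - 1184 = -1182)
sqrt(B(66 - 1*(-26)) + W) = sqrt(2*(66 - 1*(-26)) - 1182) = sqrt(2*(66 + 26) - 1182) = sqrt(2*92 - 1182) = sqrt(184 - 1182) = sqrt(-998) = I*sqrt(998)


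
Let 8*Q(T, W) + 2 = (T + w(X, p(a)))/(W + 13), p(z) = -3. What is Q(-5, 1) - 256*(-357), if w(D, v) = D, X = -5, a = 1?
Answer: 5117933/56 ≈ 91392.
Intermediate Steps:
Q(T, W) = -¼ + (-5 + T)/(8*(13 + W)) (Q(T, W) = -¼ + ((T - 5)/(W + 13))/8 = -¼ + ((-5 + T)/(13 + W))/8 = -¼ + (-5 + T)/(8*(13 + W)))
Q(-5, 1) - 256*(-357) = (-31 - 5 - 2*1)/(8*(13 + 1)) - 256*(-357) = (⅛)*(-31 - 5 - 2)/14 + 91392 = (⅛)*(1/14)*(-38) + 91392 = -19/56 + 91392 = 5117933/56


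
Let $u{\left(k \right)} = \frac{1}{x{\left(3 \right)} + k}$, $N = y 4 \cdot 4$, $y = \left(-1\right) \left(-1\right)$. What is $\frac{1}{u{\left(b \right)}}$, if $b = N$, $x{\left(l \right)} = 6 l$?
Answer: $34$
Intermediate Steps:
$y = 1$
$N = 16$ ($N = 1 \cdot 4 \cdot 4 = 4 \cdot 4 = 16$)
$b = 16$
$u{\left(k \right)} = \frac{1}{18 + k}$ ($u{\left(k \right)} = \frac{1}{6 \cdot 3 + k} = \frac{1}{18 + k}$)
$\frac{1}{u{\left(b \right)}} = \frac{1}{\frac{1}{18 + 16}} = \frac{1}{\frac{1}{34}} = 34$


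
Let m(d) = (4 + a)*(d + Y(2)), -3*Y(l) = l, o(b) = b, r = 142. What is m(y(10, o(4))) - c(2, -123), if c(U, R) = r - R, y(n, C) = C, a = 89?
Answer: 45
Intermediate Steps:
Y(l) = -l/3
c(U, R) = 142 - R
m(d) = -62 + 93*d (m(d) = (4 + 89)*(d - ⅓*2) = 93*(d - ⅔) = 93*(-⅔ + d) = -62 + 93*d)
m(y(10, o(4))) - c(2, -123) = (-62 + 93*4) - (142 - 1*(-123)) = (-62 + 372) - (142 + 123) = 310 - 1*265 = 310 - 265 = 45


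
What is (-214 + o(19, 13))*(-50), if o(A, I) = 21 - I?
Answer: 10300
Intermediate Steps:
(-214 + o(19, 13))*(-50) = (-214 + (21 - 1*13))*(-50) = (-214 + (21 - 13))*(-50) = (-214 + 8)*(-50) = -206*(-50) = 10300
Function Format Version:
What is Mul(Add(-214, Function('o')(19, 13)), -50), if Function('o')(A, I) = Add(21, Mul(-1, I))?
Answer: 10300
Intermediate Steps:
Mul(Add(-214, Function('o')(19, 13)), -50) = Mul(Add(-214, Add(21, Mul(-1, 13))), -50) = Mul(Add(-214, Add(21, -13)), -50) = Mul(Add(-214, 8), -50) = Mul(-206, -50) = 10300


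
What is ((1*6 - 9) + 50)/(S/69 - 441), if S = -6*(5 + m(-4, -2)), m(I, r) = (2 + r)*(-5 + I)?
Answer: -1081/10153 ≈ -0.10647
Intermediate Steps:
m(I, r) = (-5 + I)*(2 + r)
S = -30 (S = -6*(5 + (-10 - 5*(-2) + 2*(-4) - 4*(-2))) = -6*(5 + (-10 + 10 - 8 + 8)) = -6*(5 + 0) = -6*5 = -30)
((1*6 - 9) + 50)/(S/69 - 441) = ((1*6 - 9) + 50)/(-30/69 - 441) = ((6 - 9) + 50)/(-30*1/69 - 441) = (-3 + 50)/(-10/23 - 441) = 47/(-10153/23) = 47*(-23/10153) = -1081/10153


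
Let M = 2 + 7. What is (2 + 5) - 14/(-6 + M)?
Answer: 7/3 ≈ 2.3333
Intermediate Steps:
M = 9
(2 + 5) - 14/(-6 + M) = (2 + 5) - 14/(-6 + 9) = 7 - 14/3 = 7/3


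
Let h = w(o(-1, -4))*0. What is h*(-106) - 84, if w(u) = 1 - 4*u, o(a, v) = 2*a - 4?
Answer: -84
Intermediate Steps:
o(a, v) = -4 + 2*a
h = 0 (h = (1 - 4*(-4 + 2*(-1)))*0 = (1 - 4*(-4 - 2))*0 = (1 - 4*(-6))*0 = (1 + 24)*0 = 25*0 = 0)
h*(-106) - 84 = 0*(-106) - 84 = 0 - 84 = -84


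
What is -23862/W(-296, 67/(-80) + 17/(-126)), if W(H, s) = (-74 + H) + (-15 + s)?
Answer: 120264480/1945301 ≈ 61.823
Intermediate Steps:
W(H, s) = -89 + H + s
-23862/W(-296, 67/(-80) + 17/(-126)) = -23862/(-89 - 296 + (67/(-80) + 17/(-126))) = -23862/(-89 - 296 + (67*(-1/80) + 17*(-1/126))) = -23862/(-89 - 296 + (-67/80 - 17/126)) = -23862/(-89 - 296 - 4901/5040) = -23862/(-1945301/5040) = -23862*(-5040/1945301) = 120264480/1945301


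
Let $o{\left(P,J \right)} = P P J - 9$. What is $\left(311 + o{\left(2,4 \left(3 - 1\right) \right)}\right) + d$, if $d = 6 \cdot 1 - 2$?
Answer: $338$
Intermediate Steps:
$o{\left(P,J \right)} = -9 + J P^{2}$ ($o{\left(P,J \right)} = P^{2} J - 9 = J P^{2} - 9 = -9 + J P^{2}$)
$d = 4$ ($d = 6 - 2 = 4$)
$\left(311 + o{\left(2,4 \left(3 - 1\right) \right)}\right) + d = \left(311 - \left(9 - 4 \left(3 - 1\right) 2^{2}\right)\right) + 4 = \left(311 - \left(9 - 4 \cdot 2 \cdot 4\right)\right) + 4 = \left(311 + \left(-9 + 8 \cdot 4\right)\right) + 4 = \left(311 + \left(-9 + 32\right)\right) + 4 = \left(311 + 23\right) + 4 = 334 + 4 = 338$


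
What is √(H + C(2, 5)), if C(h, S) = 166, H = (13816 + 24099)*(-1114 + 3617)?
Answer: √94901411 ≈ 9741.7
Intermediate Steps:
H = 94901245 (H = 37915*2503 = 94901245)
√(H + C(2, 5)) = √(94901245 + 166) = √94901411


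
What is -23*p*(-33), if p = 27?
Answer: 20493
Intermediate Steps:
-23*p*(-33) = -23*27*(-33) = -621*(-33) = 20493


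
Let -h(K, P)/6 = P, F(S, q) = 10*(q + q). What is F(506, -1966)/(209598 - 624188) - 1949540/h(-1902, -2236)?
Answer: -20193306787/139053486 ≈ -145.22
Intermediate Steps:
F(S, q) = 20*q (F(S, q) = 10*(2*q) = 20*q)
h(K, P) = -6*P
F(506, -1966)/(209598 - 624188) - 1949540/h(-1902, -2236) = (20*(-1966))/(209598 - 624188) - 1949540/((-6*(-2236))) = -39320/(-414590) - 1949540/13416 = -39320*(-1/414590) - 1949540*1/13416 = 3932/41459 - 487385/3354 = -20193306787/139053486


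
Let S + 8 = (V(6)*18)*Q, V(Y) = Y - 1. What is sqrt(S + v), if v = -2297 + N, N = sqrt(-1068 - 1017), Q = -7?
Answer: sqrt(-2935 + I*sqrt(2085)) ≈ 0.4214 + 54.177*I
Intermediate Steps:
N = I*sqrt(2085) (N = sqrt(-2085) = I*sqrt(2085) ≈ 45.662*I)
V(Y) = -1 + Y
v = -2297 + I*sqrt(2085) ≈ -2297.0 + 45.662*I
S = -638 (S = -8 + ((-1 + 6)*18)*(-7) = -8 + (5*18)*(-7) = -8 + 90*(-7) = -8 - 630 = -638)
sqrt(S + v) = sqrt(-638 + (-2297 + I*sqrt(2085))) = sqrt(-2935 + I*sqrt(2085))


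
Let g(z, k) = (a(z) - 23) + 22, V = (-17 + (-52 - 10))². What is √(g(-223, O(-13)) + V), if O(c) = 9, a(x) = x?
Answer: √6017 ≈ 77.569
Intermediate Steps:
V = 6241 (V = (-17 - 62)² = (-79)² = 6241)
g(z, k) = -1 + z (g(z, k) = (z - 23) + 22 = (-23 + z) + 22 = -1 + z)
√(g(-223, O(-13)) + V) = √((-1 - 223) + 6241) = √(-224 + 6241) = √6017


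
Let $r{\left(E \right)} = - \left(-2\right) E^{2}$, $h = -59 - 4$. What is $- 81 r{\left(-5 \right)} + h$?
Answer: $-4113$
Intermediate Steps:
$h = -63$ ($h = -59 - 4 = -63$)
$r{\left(E \right)} = 2 E^{2}$
$- 81 r{\left(-5 \right)} + h = - 81 \cdot 2 \left(-5\right)^{2} - 63 = - 81 \cdot 2 \cdot 25 - 63 = \left(-81\right) 50 - 63 = -4050 - 63 = -4113$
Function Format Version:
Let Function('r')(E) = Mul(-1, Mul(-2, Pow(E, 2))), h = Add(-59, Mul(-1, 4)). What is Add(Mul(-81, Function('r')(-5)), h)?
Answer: -4113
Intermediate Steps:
h = -63 (h = Add(-59, -4) = -63)
Function('r')(E) = Mul(2, Pow(E, 2))
Add(Mul(-81, Function('r')(-5)), h) = Add(Mul(-81, Mul(2, Pow(-5, 2))), -63) = Add(Mul(-81, Mul(2, 25)), -63) = Add(Mul(-81, 50), -63) = Add(-4050, -63) = -4113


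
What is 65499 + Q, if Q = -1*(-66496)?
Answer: 131995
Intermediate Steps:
Q = 66496
65499 + Q = 65499 + 66496 = 131995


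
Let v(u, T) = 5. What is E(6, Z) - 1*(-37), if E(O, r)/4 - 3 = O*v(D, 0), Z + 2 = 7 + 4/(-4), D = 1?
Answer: 169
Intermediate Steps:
Z = 4 (Z = -2 + (7 + 4/(-4)) = -2 + (7 + 4*(-¼)) = -2 + (7 - 1) = -2 + 6 = 4)
E(O, r) = 12 + 20*O (E(O, r) = 12 + 4*(O*5) = 12 + 4*(5*O) = 12 + 20*O)
E(6, Z) - 1*(-37) = (12 + 20*6) - 1*(-37) = (12 + 120) + 37 = 132 + 37 = 169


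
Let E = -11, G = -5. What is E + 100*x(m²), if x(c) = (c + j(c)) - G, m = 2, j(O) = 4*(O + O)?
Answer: 4089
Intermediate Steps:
j(O) = 8*O (j(O) = 4*(2*O) = 8*O)
x(c) = 5 + 9*c (x(c) = (c + 8*c) - 1*(-5) = 9*c + 5 = 5 + 9*c)
E + 100*x(m²) = -11 + 100*(5 + 9*2²) = -11 + 100*(5 + 9*4) = -11 + 100*(5 + 36) = -11 + 100*41 = -11 + 4100 = 4089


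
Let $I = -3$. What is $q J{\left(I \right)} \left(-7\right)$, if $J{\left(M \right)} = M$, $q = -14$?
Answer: $-294$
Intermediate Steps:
$q J{\left(I \right)} \left(-7\right) = \left(-14\right) \left(-3\right) \left(-7\right) = 42 \left(-7\right) = -294$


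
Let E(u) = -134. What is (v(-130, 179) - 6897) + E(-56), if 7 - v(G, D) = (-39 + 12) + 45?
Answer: -7042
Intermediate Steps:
v(G, D) = -11 (v(G, D) = 7 - ((-39 + 12) + 45) = 7 - (-27 + 45) = 7 - 1*18 = 7 - 18 = -11)
(v(-130, 179) - 6897) + E(-56) = (-11 - 6897) - 134 = -6908 - 134 = -7042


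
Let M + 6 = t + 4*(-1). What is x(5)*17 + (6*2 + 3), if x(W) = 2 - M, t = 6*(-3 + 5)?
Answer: 15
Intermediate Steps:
t = 12 (t = 6*2 = 12)
M = 2 (M = -6 + (12 + 4*(-1)) = -6 + (12 - 4) = -6 + 8 = 2)
x(W) = 0 (x(W) = 2 - 1*2 = 2 - 2 = 0)
x(5)*17 + (6*2 + 3) = 0*17 + (6*2 + 3) = 0 + (12 + 3) = 0 + 15 = 15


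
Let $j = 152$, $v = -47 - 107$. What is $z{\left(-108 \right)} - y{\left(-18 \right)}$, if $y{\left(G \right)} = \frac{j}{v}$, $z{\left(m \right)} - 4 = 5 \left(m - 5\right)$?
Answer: $- \frac{43121}{77} \approx -560.01$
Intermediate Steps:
$v = -154$ ($v = -47 - 107 = -154$)
$z{\left(m \right)} = -21 + 5 m$ ($z{\left(m \right)} = 4 + 5 \left(m - 5\right) = 4 + 5 \left(-5 + m\right) = 4 + \left(-25 + 5 m\right) = -21 + 5 m$)
$y{\left(G \right)} = - \frac{76}{77}$ ($y{\left(G \right)} = \frac{152}{-154} = 152 \left(- \frac{1}{154}\right) = - \frac{76}{77}$)
$z{\left(-108 \right)} - y{\left(-18 \right)} = \left(-21 + 5 \left(-108\right)\right) - - \frac{76}{77} = \left(-21 - 540\right) + \frac{76}{77} = -561 + \frac{76}{77} = - \frac{43121}{77}$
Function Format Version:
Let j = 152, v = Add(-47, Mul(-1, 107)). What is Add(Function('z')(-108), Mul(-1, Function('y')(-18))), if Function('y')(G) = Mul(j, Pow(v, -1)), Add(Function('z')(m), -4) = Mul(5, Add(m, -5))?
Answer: Rational(-43121, 77) ≈ -560.01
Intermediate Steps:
v = -154 (v = Add(-47, -107) = -154)
Function('z')(m) = Add(-21, Mul(5, m)) (Function('z')(m) = Add(4, Mul(5, Add(m, -5))) = Add(4, Mul(5, Add(-5, m))) = Add(4, Add(-25, Mul(5, m))) = Add(-21, Mul(5, m)))
Function('y')(G) = Rational(-76, 77) (Function('y')(G) = Mul(152, Pow(-154, -1)) = Mul(152, Rational(-1, 154)) = Rational(-76, 77))
Add(Function('z')(-108), Mul(-1, Function('y')(-18))) = Add(Add(-21, Mul(5, -108)), Mul(-1, Rational(-76, 77))) = Add(Add(-21, -540), Rational(76, 77)) = Add(-561, Rational(76, 77)) = Rational(-43121, 77)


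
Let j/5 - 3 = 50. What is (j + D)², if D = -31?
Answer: 54756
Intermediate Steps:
j = 265 (j = 15 + 5*50 = 15 + 250 = 265)
(j + D)² = (265 - 31)² = 234² = 54756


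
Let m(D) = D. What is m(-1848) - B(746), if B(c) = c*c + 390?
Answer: -558754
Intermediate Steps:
B(c) = 390 + c² (B(c) = c² + 390 = 390 + c²)
m(-1848) - B(746) = -1848 - (390 + 746²) = -1848 - (390 + 556516) = -1848 - 1*556906 = -1848 - 556906 = -558754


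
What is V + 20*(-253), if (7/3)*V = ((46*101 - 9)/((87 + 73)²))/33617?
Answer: -30482281970089/6024166400 ≈ -5060.0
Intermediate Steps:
V = 13911/6024166400 (V = 3*(((46*101 - 9)/((87 + 73)²))/33617)/7 = 3*(((4646 - 9)/(160²))*(1/33617))/7 = 3*((4637/25600)*(1/33617))/7 = (3/7)*(4637/860595200) = 13911/6024166400 ≈ 2.3092e-6)
V + 20*(-253) = 13911/6024166400 + 20*(-253) = 13911/6024166400 - 5060 = -30482281970089/6024166400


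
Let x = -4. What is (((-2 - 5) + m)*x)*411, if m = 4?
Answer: 4932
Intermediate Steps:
(((-2 - 5) + m)*x)*411 = (((-2 - 5) + 4)*(-4))*411 = ((-7 + 4)*(-4))*411 = -3*(-4)*411 = 12*411 = 4932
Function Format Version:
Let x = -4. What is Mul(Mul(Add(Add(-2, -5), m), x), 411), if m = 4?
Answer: 4932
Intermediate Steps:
Mul(Mul(Add(Add(-2, -5), m), x), 411) = Mul(Mul(Add(Add(-2, -5), 4), -4), 411) = Mul(Mul(Add(-7, 4), -4), 411) = Mul(Mul(-3, -4), 411) = Mul(12, 411) = 4932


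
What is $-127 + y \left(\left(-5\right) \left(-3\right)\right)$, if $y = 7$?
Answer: $-22$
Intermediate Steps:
$-127 + y \left(\left(-5\right) \left(-3\right)\right) = -127 + 7 \left(\left(-5\right) \left(-3\right)\right) = -127 + 7 \cdot 15 = -127 + 105 = -22$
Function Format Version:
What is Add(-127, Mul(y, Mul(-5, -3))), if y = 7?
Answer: -22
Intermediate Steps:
Add(-127, Mul(y, Mul(-5, -3))) = Add(-127, Mul(7, Mul(-5, -3))) = Add(-127, Mul(7, 15)) = Add(-127, 105) = -22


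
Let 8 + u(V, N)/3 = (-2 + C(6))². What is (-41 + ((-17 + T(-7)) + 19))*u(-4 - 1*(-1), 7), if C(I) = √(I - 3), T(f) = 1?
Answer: 114 + 456*√3 ≈ 903.82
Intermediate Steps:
C(I) = √(-3 + I)
u(V, N) = -24 + 3*(-2 + √3)² (u(V, N) = -24 + 3*(-2 + √(-3 + 6))² = -24 + 3*(-2 + √3)²)
(-41 + ((-17 + T(-7)) + 19))*u(-4 - 1*(-1), 7) = (-41 + ((-17 + 1) + 19))*(-3 - 12*√3) = (-41 + (-16 + 19))*(-3 - 12*√3) = (-41 + 3)*(-3 - 12*√3) = -38*(-3 - 12*√3) = 114 + 456*√3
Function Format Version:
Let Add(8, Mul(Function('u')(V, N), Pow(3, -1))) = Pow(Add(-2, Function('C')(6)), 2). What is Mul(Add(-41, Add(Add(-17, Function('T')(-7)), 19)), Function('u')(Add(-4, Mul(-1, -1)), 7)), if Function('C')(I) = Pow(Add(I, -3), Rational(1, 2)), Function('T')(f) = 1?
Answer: Add(114, Mul(456, Pow(3, Rational(1, 2)))) ≈ 903.82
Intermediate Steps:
Function('C')(I) = Pow(Add(-3, I), Rational(1, 2))
Function('u')(V, N) = Add(-24, Mul(3, Pow(Add(-2, Pow(3, Rational(1, 2))), 2))) (Function('u')(V, N) = Add(-24, Mul(3, Pow(Add(-2, Pow(Add(-3, 6), Rational(1, 2))), 2))) = Add(-24, Mul(3, Pow(Add(-2, Pow(3, Rational(1, 2))), 2))))
Mul(Add(-41, Add(Add(-17, Function('T')(-7)), 19)), Function('u')(Add(-4, Mul(-1, -1)), 7)) = Mul(Add(-41, Add(Add(-17, 1), 19)), Add(-3, Mul(-12, Pow(3, Rational(1, 2))))) = Mul(Add(-41, Add(-16, 19)), Add(-3, Mul(-12, Pow(3, Rational(1, 2))))) = Mul(Add(-41, 3), Add(-3, Mul(-12, Pow(3, Rational(1, 2))))) = Mul(-38, Add(-3, Mul(-12, Pow(3, Rational(1, 2))))) = Add(114, Mul(456, Pow(3, Rational(1, 2))))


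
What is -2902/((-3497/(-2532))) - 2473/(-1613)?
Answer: -11843456551/5640661 ≈ -2099.7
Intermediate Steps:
-2902/((-3497/(-2532))) - 2473/(-1613) = -2902/((-3497*(-1/2532))) - 2473*(-1/1613) = -2902/3497/2532 + 2473/1613 = -2902*2532/3497 + 2473/1613 = -7347864/3497 + 2473/1613 = -11843456551/5640661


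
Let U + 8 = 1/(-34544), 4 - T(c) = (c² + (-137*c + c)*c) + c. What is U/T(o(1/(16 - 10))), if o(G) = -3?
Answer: -276353/42212768 ≈ -0.0065467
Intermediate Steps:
T(c) = 4 - c + 135*c² (T(c) = 4 - ((c² + (-137*c + c)*c) + c) = 4 - ((c² + (-136*c)*c) + c) = 4 - ((c² - 136*c²) + c) = 4 - (-135*c² + c) = 4 - (c - 135*c²) = 4 + (-c + 135*c²) = 4 - c + 135*c²)
U = -276353/34544 (U = -8 + 1/(-34544) = -8 - 1/34544 = -276353/34544 ≈ -8.0000)
U/T(o(1/(16 - 10))) = -276353/(34544*(4 - 1*(-3) + 135*(-3)²)) = -276353/(34544*(4 + 3 + 135*9)) = -276353/(34544*(4 + 3 + 1215)) = -276353/34544/1222 = -276353/34544*1/1222 = -276353/42212768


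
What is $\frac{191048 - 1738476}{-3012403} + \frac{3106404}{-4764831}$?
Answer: $- \frac{661502608048}{4784530399631} \approx -0.13826$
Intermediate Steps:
$\frac{191048 - 1738476}{-3012403} + \frac{3106404}{-4764831} = \left(-1547428\right) \left(- \frac{1}{3012403}\right) + 3106404 \left(- \frac{1}{4764831}\right) = \frac{1547428}{3012403} - \frac{1035468}{1588277} = - \frac{661502608048}{4784530399631}$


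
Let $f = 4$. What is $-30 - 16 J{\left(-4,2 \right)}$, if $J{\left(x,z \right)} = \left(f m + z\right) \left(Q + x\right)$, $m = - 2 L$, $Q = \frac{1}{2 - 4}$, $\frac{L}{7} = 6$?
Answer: $-24078$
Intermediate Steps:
$L = 42$ ($L = 7 \cdot 6 = 42$)
$Q = - \frac{1}{2}$ ($Q = \frac{1}{-2} = - \frac{1}{2} \approx -0.5$)
$m = -84$ ($m = \left(-2\right) 42 = -84$)
$J{\left(x,z \right)} = \left(-336 + z\right) \left(- \frac{1}{2} + x\right)$ ($J{\left(x,z \right)} = \left(4 \left(-84\right) + z\right) \left(- \frac{1}{2} + x\right) = \left(-336 + z\right) \left(- \frac{1}{2} + x\right)$)
$-30 - 16 J{\left(-4,2 \right)} = -30 - 16 \left(168 - -1344 - 1 - 8\right) = -30 - 16 \left(168 + 1344 - 1 - 8\right) = -30 - 24048 = -24078$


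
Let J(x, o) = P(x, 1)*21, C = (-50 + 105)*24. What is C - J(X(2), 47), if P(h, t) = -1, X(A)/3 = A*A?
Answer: 1341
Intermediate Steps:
X(A) = 3*A**2 (X(A) = 3*(A*A) = 3*A**2)
C = 1320 (C = 55*24 = 1320)
J(x, o) = -21 (J(x, o) = -1*21 = -21)
C - J(X(2), 47) = 1320 - 1*(-21) = 1320 + 21 = 1341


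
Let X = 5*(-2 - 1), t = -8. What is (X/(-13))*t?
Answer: -120/13 ≈ -9.2308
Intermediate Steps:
X = -15 (X = 5*(-3) = -15)
(X/(-13))*t = -15/(-13)*(-8) = -15*(-1/13)*(-8) = (15/13)*(-8) = -120/13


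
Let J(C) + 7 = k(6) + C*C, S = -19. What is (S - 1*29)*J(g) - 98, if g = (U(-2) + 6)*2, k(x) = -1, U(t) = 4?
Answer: -18914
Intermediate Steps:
g = 20 (g = (4 + 6)*2 = 10*2 = 20)
J(C) = -8 + C² (J(C) = -7 + (-1 + C*C) = -7 + (-1 + C²) = -8 + C²)
(S - 1*29)*J(g) - 98 = (-19 - 1*29)*(-8 + 20²) - 98 = (-19 - 29)*(-8 + 400) - 98 = -48*392 - 98 = -18816 - 98 = -18914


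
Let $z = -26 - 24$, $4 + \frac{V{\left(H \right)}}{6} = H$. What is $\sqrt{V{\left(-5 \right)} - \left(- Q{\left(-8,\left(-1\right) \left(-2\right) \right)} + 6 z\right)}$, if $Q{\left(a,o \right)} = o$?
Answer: $2 \sqrt{62} \approx 15.748$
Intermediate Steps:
$V{\left(H \right)} = -24 + 6 H$
$z = -50$
$\sqrt{V{\left(-5 \right)} - \left(- Q{\left(-8,\left(-1\right) \left(-2\right) \right)} + 6 z\right)} = \sqrt{\left(-24 + 6 \left(-5\right)\right) - -302} = \sqrt{\left(-24 - 30\right) + \left(2 + 300\right)} = \sqrt{-54 + 302} = \sqrt{248} = 2 \sqrt{62}$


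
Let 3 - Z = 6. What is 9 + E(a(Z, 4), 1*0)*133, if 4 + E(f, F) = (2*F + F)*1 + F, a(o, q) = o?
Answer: -523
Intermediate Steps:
Z = -3 (Z = 3 - 1*6 = 3 - 6 = -3)
E(f, F) = -4 + 4*F (E(f, F) = -4 + ((2*F + F)*1 + F) = -4 + ((3*F)*1 + F) = -4 + (3*F + F) = -4 + 4*F)
9 + E(a(Z, 4), 1*0)*133 = 9 + (-4 + 4*(1*0))*133 = 9 + (-4 + 4*0)*133 = 9 + (-4 + 0)*133 = 9 - 4*133 = 9 - 532 = -523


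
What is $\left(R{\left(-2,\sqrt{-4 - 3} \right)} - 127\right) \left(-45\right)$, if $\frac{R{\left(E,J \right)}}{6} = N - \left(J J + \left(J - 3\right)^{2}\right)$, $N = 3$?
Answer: $3555 - 1620 i \sqrt{7} \approx 3555.0 - 4286.1 i$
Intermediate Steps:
$R{\left(E,J \right)} = 18 - 6 J^{2} - 6 \left(-3 + J\right)^{2}$ ($R{\left(E,J \right)} = 6 \left(3 - \left(J J + \left(J - 3\right)^{2}\right)\right) = 6 \left(3 - \left(J^{2} + \left(-3 + J\right)^{2}\right)\right) = 6 \left(3 - J^{2} - \left(-3 + J\right)^{2}\right) = 18 - 6 J^{2} - 6 \left(-3 + J\right)^{2}$)
$\left(R{\left(-2,\sqrt{-4 - 3} \right)} - 127\right) \left(-45\right) = \left(\left(-36 - 12 \left(\sqrt{-4 - 3}\right)^{2} + 36 \sqrt{-4 - 3}\right) - 127\right) \left(-45\right) = \left(\left(-36 - 12 \left(\sqrt{-7}\right)^{2} + 36 \sqrt{-7}\right) - 127\right) \left(-45\right) = \left(\left(-36 - 12 \left(i \sqrt{7}\right)^{2} + 36 i \sqrt{7}\right) - 127\right) \left(-45\right) = \left(\left(-36 - -84 + 36 i \sqrt{7}\right) - 127\right) \left(-45\right) = \left(\left(-36 + 84 + 36 i \sqrt{7}\right) - 127\right) \left(-45\right) = \left(\left(48 + 36 i \sqrt{7}\right) - 127\right) \left(-45\right) = \left(-79 + 36 i \sqrt{7}\right) \left(-45\right) = 3555 - 1620 i \sqrt{7}$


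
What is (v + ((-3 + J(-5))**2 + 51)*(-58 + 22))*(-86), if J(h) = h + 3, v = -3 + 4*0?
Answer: 235554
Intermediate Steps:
v = -3 (v = -3 + 0 = -3)
J(h) = 3 + h
(v + ((-3 + J(-5))**2 + 51)*(-58 + 22))*(-86) = (-3 + ((-3 + (3 - 5))**2 + 51)*(-58 + 22))*(-86) = (-3 + ((-3 - 2)**2 + 51)*(-36))*(-86) = (-3 + ((-5)**2 + 51)*(-36))*(-86) = (-3 + (25 + 51)*(-36))*(-86) = (-3 + 76*(-36))*(-86) = (-3 - 2736)*(-86) = -2739*(-86) = 235554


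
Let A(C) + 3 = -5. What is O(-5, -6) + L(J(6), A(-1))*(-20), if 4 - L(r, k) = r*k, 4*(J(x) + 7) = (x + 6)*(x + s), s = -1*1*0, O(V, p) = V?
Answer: -1845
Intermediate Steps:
A(C) = -8 (A(C) = -3 - 5 = -8)
s = 0 (s = -1*0 = 0)
J(x) = -7 + x*(6 + x)/4 (J(x) = -7 + ((x + 6)*(x + 0))/4 = -7 + ((6 + x)*x)/4 = -7 + (x*(6 + x))/4 = -7 + x*(6 + x)/4)
L(r, k) = 4 - k*r (L(r, k) = 4 - r*k = 4 - k*r)
O(-5, -6) + L(J(6), A(-1))*(-20) = -5 + (4 - 1*(-8)*(-7 + (1/4)*6**2 + (3/2)*6))*(-20) = -5 + (4 - 1*(-8)*(-7 + (1/4)*36 + 9))*(-20) = -5 + (4 - 1*(-8)*(-7 + 9 + 9))*(-20) = -5 + (4 - 1*(-8)*11)*(-20) = -5 + (4 + 88)*(-20) = -5 + 92*(-20) = -5 - 1840 = -1845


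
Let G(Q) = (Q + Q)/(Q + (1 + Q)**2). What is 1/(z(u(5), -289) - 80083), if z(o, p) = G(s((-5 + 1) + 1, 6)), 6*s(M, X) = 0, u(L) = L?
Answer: -1/80083 ≈ -1.2487e-5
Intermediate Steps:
s(M, X) = 0 (s(M, X) = (1/6)*0 = 0)
G(Q) = 2*Q/(Q + (1 + Q)**2) (G(Q) = (2*Q)/(Q + (1 + Q)**2) = 2*Q/(Q + (1 + Q)**2))
z(o, p) = 0 (z(o, p) = 2*0/(0 + (1 + 0)**2) = 2*0/(0 + 1**2) = 2*0/(0 + 1) = 2*0/1 = 2*0*1 = 0)
1/(z(u(5), -289) - 80083) = 1/(0 - 80083) = 1/(-80083) = -1/80083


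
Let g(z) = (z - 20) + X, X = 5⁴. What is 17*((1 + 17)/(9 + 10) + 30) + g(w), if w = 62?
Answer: 22669/19 ≈ 1193.1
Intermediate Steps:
X = 625
g(z) = 605 + z (g(z) = (z - 20) + 625 = (-20 + z) + 625 = 605 + z)
17*((1 + 17)/(9 + 10) + 30) + g(w) = 17*((1 + 17)/(9 + 10) + 30) + (605 + 62) = 17*(18/19 + 30) + 667 = 17*(588/19) + 667 = 9996/19 + 667 = 22669/19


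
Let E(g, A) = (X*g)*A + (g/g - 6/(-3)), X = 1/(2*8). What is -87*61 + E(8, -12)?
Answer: -5310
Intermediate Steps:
X = 1/16 (X = (1/2)*(1/8) = 1/16 ≈ 0.062500)
E(g, A) = 3 + A*g/16 (E(g, A) = (g/16)*A + (g/g - 6/(-3)) = A*g/16 + (1 - 6*(-1/3)) = A*g/16 + (1 + 2) = A*g/16 + 3 = 3 + A*g/16)
-87*61 + E(8, -12) = -87*61 + (3 + (1/16)*(-12)*8) = -5307 + (3 - 6) = -5307 - 3 = -5310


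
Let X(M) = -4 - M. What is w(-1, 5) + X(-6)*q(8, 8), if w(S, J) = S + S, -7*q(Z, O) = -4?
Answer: -6/7 ≈ -0.85714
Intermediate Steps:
q(Z, O) = 4/7 (q(Z, O) = -1/7*(-4) = 4/7)
w(S, J) = 2*S
w(-1, 5) + X(-6)*q(8, 8) = 2*(-1) + (-4 - 1*(-6))*(4/7) = -2 + (-4 + 6)*(4/7) = -2 + 2*(4/7) = -2 + 8/7 = -6/7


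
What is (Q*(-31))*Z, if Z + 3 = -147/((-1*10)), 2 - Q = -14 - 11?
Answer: -97929/10 ≈ -9792.9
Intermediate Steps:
Q = 27 (Q = 2 - (-14 - 11) = 2 - 1*(-25) = 2 + 25 = 27)
Z = 117/10 (Z = -3 - 147/((-1*10)) = -3 - 147/(-10) = -3 - 147*(-1/10) = -3 + 147/10 = 117/10 ≈ 11.700)
(Q*(-31))*Z = (27*(-31))*(117/10) = -837*117/10 = -97929/10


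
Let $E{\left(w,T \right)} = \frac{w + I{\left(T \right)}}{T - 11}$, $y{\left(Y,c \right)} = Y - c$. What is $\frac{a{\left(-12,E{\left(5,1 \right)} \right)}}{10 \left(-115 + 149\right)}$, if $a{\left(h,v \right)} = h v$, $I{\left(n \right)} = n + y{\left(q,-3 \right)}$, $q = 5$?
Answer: $\frac{21}{425} \approx 0.049412$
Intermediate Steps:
$I{\left(n \right)} = 8 + n$ ($I{\left(n \right)} = n + \left(5 - -3\right) = n + \left(5 + 3\right) = n + 8 = 8 + n$)
$E{\left(w,T \right)} = \frac{8 + T + w}{-11 + T}$ ($E{\left(w,T \right)} = \frac{w + \left(8 + T\right)}{T - 11} = \frac{8 + T + w}{-11 + T}$)
$\frac{a{\left(-12,E{\left(5,1 \right)} \right)}}{10 \left(-115 + 149\right)} = \frac{\left(-12\right) \frac{8 + 1 + 5}{-11 + 1}}{10 \left(-115 + 149\right)} = \frac{\left(-12\right) \frac{1}{-10} \cdot 14}{10 \cdot 34} = \frac{\left(-12\right) \left(\left(- \frac{1}{10}\right) 14\right)}{340} = \left(-12\right) \left(- \frac{7}{5}\right) \frac{1}{340} = \frac{84}{5} \cdot \frac{1}{340} = \frac{21}{425}$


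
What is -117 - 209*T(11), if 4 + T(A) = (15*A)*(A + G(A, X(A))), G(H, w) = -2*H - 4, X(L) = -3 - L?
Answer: 517994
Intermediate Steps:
G(H, w) = -4 - 2*H
T(A) = -4 + 15*A*(-4 - A) (T(A) = -4 + (15*A)*(A + (-4 - 2*A)) = -4 + (15*A)*(-4 - A) = -4 + 15*A*(-4 - A))
-117 - 209*T(11) = -117 - 209*(-4 - 60*11 - 15*11²) = -117 - 209*(-4 - 660 - 15*121) = -117 - 209*(-4 - 660 - 1815) = -117 - 209*(-2479) = -117 + 518111 = 517994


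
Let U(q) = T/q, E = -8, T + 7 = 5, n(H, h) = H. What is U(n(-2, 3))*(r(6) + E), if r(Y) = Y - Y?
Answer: -8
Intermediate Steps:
T = -2 (T = -7 + 5 = -2)
U(q) = -2/q
r(Y) = 0
U(n(-2, 3))*(r(6) + E) = (-2/(-2))*(0 - 8) = -2*(-½)*(-8) = 1*(-8) = -8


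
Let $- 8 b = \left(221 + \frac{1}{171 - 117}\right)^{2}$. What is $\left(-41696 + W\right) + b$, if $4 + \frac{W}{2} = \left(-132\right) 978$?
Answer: $- \frac{7138418113}{23328} \approx -3.06 \cdot 10^{5}$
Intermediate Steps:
$b = - \frac{142444225}{23328}$ ($b = - \frac{\left(221 + \frac{1}{171 - 117}\right)^{2}}{8} = - \frac{\left(221 + \frac{1}{54}\right)^{2}}{8} = - \frac{\left(\frac{11935}{54}\right)^{2}}{8} = \left(- \frac{1}{8}\right) \frac{142444225}{2916} = - \frac{142444225}{23328} \approx -6106.1$)
$W = -258200$ ($W = -8 + 2 \left(\left(-132\right) 978\right) = -8 + 2 \left(-129096\right) = -8 - 258192 = -258200$)
$\left(-41696 + W\right) + b = \left(-41696 - 258200\right) - \frac{142444225}{23328} = -299896 - \frac{142444225}{23328} = - \frac{7138418113}{23328}$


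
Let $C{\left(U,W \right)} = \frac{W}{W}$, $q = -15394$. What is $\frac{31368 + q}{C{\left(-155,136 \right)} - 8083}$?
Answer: $- \frac{7987}{4041} \approx -1.9765$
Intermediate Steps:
$C{\left(U,W \right)} = 1$
$\frac{31368 + q}{C{\left(-155,136 \right)} - 8083} = \frac{31368 - 15394}{1 - 8083} = \frac{15974}{-8082} = 15974 \left(- \frac{1}{8082}\right) = - \frac{7987}{4041}$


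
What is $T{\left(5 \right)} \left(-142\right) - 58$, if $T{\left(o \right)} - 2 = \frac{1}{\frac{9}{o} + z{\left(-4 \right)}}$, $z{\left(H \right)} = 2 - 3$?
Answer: $- \frac{1039}{2} \approx -519.5$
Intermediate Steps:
$z{\left(H \right)} = -1$
$T{\left(o \right)} = 2 + \frac{1}{-1 + \frac{9}{o}}$ ($T{\left(o \right)} = 2 + \frac{1}{\frac{9}{o} - 1} = 2 + \frac{1}{-1 + \frac{9}{o}}$)
$T{\left(5 \right)} \left(-142\right) - 58 = \frac{18 - 5}{9 - 5} \left(-142\right) - 58 = \frac{1}{4} \cdot 13 \left(-142\right) - 58 = \frac{13}{4} \left(-142\right) - 58 = - \frac{923}{2} - 58 = - \frac{1039}{2}$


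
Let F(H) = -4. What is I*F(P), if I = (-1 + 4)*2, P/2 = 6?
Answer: -24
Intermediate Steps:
P = 12 (P = 2*6 = 12)
I = 6 (I = 3*2 = 6)
I*F(P) = 6*(-4) = -24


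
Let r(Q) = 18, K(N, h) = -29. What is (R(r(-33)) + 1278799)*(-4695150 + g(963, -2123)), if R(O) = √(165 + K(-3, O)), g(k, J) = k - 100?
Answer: -6003049521313 - 9388574*√34 ≈ -6.0031e+12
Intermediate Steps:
g(k, J) = -100 + k
R(O) = 2*√34 (R(O) = √(165 - 29) = √136 = 2*√34)
(R(r(-33)) + 1278799)*(-4695150 + g(963, -2123)) = (2*√34 + 1278799)*(-4695150 + (-100 + 963)) = (1278799 + 2*√34)*(-4695150 + 863) = (1278799 + 2*√34)*(-4694287) = -6003049521313 - 9388574*√34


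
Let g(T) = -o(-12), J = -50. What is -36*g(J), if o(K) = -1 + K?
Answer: -468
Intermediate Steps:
g(T) = 13 (g(T) = -(-1 - 12) = -1*(-13) = 13)
-36*g(J) = -36*13 = -468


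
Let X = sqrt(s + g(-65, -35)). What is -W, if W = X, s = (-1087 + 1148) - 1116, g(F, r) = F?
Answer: -4*I*sqrt(70) ≈ -33.466*I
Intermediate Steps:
s = -1055 (s = 61 - 1116 = -1055)
X = 4*I*sqrt(70) (X = sqrt(-1055 - 65) = sqrt(-1120) = 4*I*sqrt(70) ≈ 33.466*I)
W = 4*I*sqrt(70) ≈ 33.466*I
-W = -4*I*sqrt(70)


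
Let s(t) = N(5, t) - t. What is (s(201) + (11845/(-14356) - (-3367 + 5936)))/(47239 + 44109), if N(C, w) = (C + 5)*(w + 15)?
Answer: -8769005/1311391888 ≈ -0.0066868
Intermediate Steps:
N(C, w) = (5 + C)*(15 + w)
s(t) = 150 + 9*t (s(t) = (75 + 5*t + 15*5 + 5*t) - t = (75 + 5*t + 75 + 5*t) - t = (150 + 10*t) - t = 150 + 9*t)
(s(201) + (11845/(-14356) - (-3367 + 5936)))/(47239 + 44109) = ((150 + 9*201) + (11845/(-14356) - (-3367 + 5936)))/(47239 + 44109) = ((150 + 1809) + (11845*(-1/14356) - 1*2569))/91348 = (1959 + (-11845/14356 - 2569))*(1/91348) = (1959 - 36892409/14356)*(1/91348) = -8769005/14356*1/91348 = -8769005/1311391888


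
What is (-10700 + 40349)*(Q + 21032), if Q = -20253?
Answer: 23096571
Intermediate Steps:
(-10700 + 40349)*(Q + 21032) = (-10700 + 40349)*(-20253 + 21032) = 29649*779 = 23096571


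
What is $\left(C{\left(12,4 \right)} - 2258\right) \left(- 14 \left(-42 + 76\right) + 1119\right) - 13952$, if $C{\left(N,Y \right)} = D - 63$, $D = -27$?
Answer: $-1523716$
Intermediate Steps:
$C{\left(N,Y \right)} = -90$ ($C{\left(N,Y \right)} = -27 - 63 = -90$)
$\left(C{\left(12,4 \right)} - 2258\right) \left(- 14 \left(-42 + 76\right) + 1119\right) - 13952 = \left(-90 - 2258\right) \left(- 14 \left(-42 + 76\right) + 1119\right) - 13952 = - 2348 \left(\left(-14\right) 34 + 1119\right) - 13952 = - 2348 \left(-476 + 1119\right) - 13952 = \left(-2348\right) 643 - 13952 = -1509764 - 13952 = -1523716$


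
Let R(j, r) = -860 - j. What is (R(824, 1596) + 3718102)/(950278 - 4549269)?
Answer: -3716418/3598991 ≈ -1.0326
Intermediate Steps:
(R(824, 1596) + 3718102)/(950278 - 4549269) = ((-860 - 1*824) + 3718102)/(950278 - 4549269) = ((-860 - 824) + 3718102)/(-3598991) = (-1684 + 3718102)*(-1/3598991) = 3716418*(-1/3598991) = -3716418/3598991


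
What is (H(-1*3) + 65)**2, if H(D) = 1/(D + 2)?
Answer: 4096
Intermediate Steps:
H(D) = 1/(2 + D)
(H(-1*3) + 65)**2 = (1/(2 - 1*3) + 65)**2 = (1/(2 - 3) + 65)**2 = (1/(-1) + 65)**2 = (-1 + 65)**2 = 64**2 = 4096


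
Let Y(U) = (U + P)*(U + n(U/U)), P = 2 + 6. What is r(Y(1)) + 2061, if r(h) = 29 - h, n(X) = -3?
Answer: 2108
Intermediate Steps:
P = 8
Y(U) = (-3 + U)*(8 + U) (Y(U) = (U + 8)*(U - 3) = (8 + U)*(-3 + U) = (-3 + U)*(8 + U))
r(Y(1)) + 2061 = (29 - (-24 + 1² + 5*1)) + 2061 = (29 - (-24 + 1 + 5)) + 2061 = (29 - 1*(-18)) + 2061 = (29 + 18) + 2061 = 47 + 2061 = 2108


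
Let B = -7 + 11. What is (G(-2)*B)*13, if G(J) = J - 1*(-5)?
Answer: 156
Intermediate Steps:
B = 4
G(J) = 5 + J (G(J) = J + 5 = 5 + J)
(G(-2)*B)*13 = ((5 - 2)*4)*13 = (3*4)*13 = 12*13 = 156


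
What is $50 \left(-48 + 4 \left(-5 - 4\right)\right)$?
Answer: $-4200$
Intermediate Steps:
$50 \left(-48 + 4 \left(-5 - 4\right)\right) = 50 \left(-48 + 4 \left(-9\right)\right) = 50 \left(-48 - 36\right) = 50 \left(-84\right) = -4200$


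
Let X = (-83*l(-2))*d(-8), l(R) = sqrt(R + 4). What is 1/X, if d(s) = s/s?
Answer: -sqrt(2)/166 ≈ -0.0085194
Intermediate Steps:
d(s) = 1
l(R) = sqrt(4 + R)
X = -83*sqrt(2) (X = -83*sqrt(4 - 2)*1 = -83*sqrt(2)*1 = -83*sqrt(2) ≈ -117.38)
1/X = 1/(-83*sqrt(2)) = -sqrt(2)/166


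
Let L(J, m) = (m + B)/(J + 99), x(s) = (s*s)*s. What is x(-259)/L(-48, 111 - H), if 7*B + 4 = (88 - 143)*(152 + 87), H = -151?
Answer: 6202510503/11315 ≈ 5.4817e+5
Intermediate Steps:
B = -13149/7 (B = -4/7 + ((88 - 143)*(152 + 87))/7 = -4/7 + (-55*239)/7 = -4/7 + (1/7)*(-13145) = -4/7 - 13145/7 = -13149/7 ≈ -1878.4)
x(s) = s**3 (x(s) = s**2*s = s**3)
L(J, m) = (-13149/7 + m)/(99 + J) (L(J, m) = (m - 13149/7)/(J + 99) = (-13149/7 + m)/(99 + J))
x(-259)/L(-48, 111 - H) = (-259)**3/(((-13149/7 + (111 - 1*(-151)))/(99 - 48))) = -17373979*51/(-13149/7 + (111 + 151)) = -17373979*51/(-13149/7 + 262) = -17373979/((1/51)*(-11315/7)) = -17373979/(-11315/357) = -17373979*(-357/11315) = 6202510503/11315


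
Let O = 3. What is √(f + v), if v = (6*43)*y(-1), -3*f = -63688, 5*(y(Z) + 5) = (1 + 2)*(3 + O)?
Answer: √4695330/15 ≈ 144.46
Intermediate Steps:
y(Z) = -7/5 (y(Z) = -5 + ((1 + 2)*(3 + 3))/5 = -5 + (3*6)/5 = -5 + (⅕)*18 = -5 + 18/5 = -7/5)
f = 63688/3 (f = -⅓*(-63688) = 63688/3 ≈ 21229.)
v = -1806/5 (v = (6*43)*(-7/5) = 258*(-7/5) = -1806/5 ≈ -361.20)
√(f + v) = √(63688/3 - 1806/5) = √(313022/15) = √4695330/15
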